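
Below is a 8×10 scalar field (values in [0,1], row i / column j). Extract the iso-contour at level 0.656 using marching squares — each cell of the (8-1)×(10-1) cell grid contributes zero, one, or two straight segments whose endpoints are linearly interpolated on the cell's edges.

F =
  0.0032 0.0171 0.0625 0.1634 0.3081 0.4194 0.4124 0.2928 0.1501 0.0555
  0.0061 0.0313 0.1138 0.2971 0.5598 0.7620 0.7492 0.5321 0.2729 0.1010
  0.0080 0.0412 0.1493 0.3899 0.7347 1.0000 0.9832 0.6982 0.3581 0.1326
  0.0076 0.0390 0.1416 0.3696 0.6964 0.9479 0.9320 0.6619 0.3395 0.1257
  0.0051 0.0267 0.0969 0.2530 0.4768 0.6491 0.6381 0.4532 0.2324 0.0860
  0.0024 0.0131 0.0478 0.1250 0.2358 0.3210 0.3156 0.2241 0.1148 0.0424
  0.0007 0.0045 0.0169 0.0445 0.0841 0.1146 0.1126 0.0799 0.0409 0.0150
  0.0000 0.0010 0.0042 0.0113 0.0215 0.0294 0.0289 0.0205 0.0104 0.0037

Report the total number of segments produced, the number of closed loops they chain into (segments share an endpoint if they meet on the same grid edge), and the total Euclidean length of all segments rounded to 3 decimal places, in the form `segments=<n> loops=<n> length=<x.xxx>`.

cell (0,4): code 0100 → (0.691,5.000)–(1.000,4.476)
cell (0,5): code 1100 → (0.723,6.000)–(0.691,5.000)
cell (0,6): code 1000 → (1.000,6.429)–(0.723,6.000)
cell (1,3): code 0100 → (1.550,4.000)–(2.000,3.772)
cell (1,4): code 1110 → (1.000,4.476)–(1.550,4.000)
cell (1,6): code 1101 → (1.746,7.000)–(1.000,6.429)
cell (1,7): code 1000 → (2.000,7.124)–(1.746,7.000)
cell (2,3): code 0110 → (2.000,3.772)–(3.000,3.876)
cell (2,7): code 1001 → (3.000,7.018)–(2.000,7.124)
cell (3,3): code 0010 → (3.000,3.876)–(3.184,4.000)
cell (3,4): code 0011 → (3.184,4.000)–(3.977,5.000)
cell (3,5): code 0011 → (3.977,5.000)–(3.939,6.000)
cell (3,6): code 0011 → (3.939,6.000)–(3.028,7.000)
cell (3,7): code 0001 → (3.028,7.000)–(3.000,7.018)
total: 14 segments, chained into 1 closed loop(s), length Σ = 10.469699

segments=14 loops=1 length=10.470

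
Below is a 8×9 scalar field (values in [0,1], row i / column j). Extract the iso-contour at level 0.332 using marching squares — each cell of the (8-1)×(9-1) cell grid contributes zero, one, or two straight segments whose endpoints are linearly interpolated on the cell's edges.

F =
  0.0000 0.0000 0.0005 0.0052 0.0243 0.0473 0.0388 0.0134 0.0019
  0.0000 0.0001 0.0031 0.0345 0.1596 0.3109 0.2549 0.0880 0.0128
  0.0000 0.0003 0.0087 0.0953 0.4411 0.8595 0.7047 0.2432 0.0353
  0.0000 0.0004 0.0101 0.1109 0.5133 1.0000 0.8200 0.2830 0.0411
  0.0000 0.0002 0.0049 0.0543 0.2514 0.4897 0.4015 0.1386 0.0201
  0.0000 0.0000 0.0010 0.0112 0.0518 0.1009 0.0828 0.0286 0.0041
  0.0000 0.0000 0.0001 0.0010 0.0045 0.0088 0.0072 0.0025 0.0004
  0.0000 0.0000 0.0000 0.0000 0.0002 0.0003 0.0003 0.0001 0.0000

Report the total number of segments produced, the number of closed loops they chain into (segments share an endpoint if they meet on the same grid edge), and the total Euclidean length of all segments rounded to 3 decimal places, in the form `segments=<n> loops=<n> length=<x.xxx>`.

segments=12 loops=1 length=10.442

cell (1,3): code 0100 → (1.612,4.000)–(2.000,3.684)
cell (1,4): code 1100 → (1.038,5.000)–(1.612,4.000)
cell (1,5): code 1100 → (1.171,6.000)–(1.038,5.000)
cell (1,6): code 1000 → (2.000,6.808)–(1.171,6.000)
cell (2,3): code 0110 → (2.000,3.684)–(3.000,3.549)
cell (2,6): code 1001 → (3.000,6.909)–(2.000,6.808)
cell (3,3): code 0010 → (3.000,3.549)–(3.692,4.000)
cell (3,4): code 0111 → (3.692,4.000)–(4.000,4.338)
cell (3,6): code 1001 → (4.000,6.264)–(3.000,6.909)
cell (4,4): code 0010 → (4.000,4.338)–(4.406,5.000)
cell (4,5): code 0011 → (4.406,5.000)–(4.218,6.000)
cell (4,6): code 0001 → (4.218,6.000)–(4.000,6.264)
total: 12 segments, chained into 1 closed loop(s), length Σ = 10.441981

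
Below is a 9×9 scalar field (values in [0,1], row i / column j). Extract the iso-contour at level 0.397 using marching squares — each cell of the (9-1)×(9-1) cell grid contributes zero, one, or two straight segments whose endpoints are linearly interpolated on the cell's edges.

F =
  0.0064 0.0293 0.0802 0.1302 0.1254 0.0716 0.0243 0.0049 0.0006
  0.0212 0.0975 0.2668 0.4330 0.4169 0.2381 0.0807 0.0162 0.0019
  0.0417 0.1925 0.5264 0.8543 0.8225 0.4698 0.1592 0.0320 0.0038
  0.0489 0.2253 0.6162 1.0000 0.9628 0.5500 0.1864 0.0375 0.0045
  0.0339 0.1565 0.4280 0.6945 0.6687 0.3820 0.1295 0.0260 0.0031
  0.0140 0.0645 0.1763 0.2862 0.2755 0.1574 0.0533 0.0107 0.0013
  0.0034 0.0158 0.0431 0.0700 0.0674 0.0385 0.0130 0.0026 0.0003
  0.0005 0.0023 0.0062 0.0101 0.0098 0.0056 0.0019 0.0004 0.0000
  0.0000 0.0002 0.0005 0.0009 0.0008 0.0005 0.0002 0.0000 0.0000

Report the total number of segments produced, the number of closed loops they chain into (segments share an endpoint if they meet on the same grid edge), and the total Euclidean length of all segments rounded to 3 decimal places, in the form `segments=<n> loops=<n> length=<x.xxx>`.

cell (0,2): code 0100 → (0.881,3.000)–(1.000,2.783)
cell (0,3): code 1100 → (0.932,4.000)–(0.881,3.000)
cell (0,4): code 1000 → (1.000,4.111)–(0.932,4.000)
cell (1,1): code 0100 → (1.502,2.000)–(2.000,1.612)
cell (1,2): code 1110 → (1.000,2.783)–(1.502,2.000)
cell (1,4): code 1101 → (1.686,5.000)–(1.000,4.111)
cell (1,5): code 1000 → (2.000,5.234)–(1.686,5.000)
cell (2,1): code 0110 → (2.000,1.612)–(3.000,1.439)
cell (2,5): code 1001 → (3.000,5.421)–(2.000,5.234)
cell (3,1): code 0110 → (3.000,1.439)–(4.000,1.886)
cell (3,4): code 1011 → (4.000,4.948)–(3.911,5.000)
cell (3,5): code 0001 → (3.911,5.000)–(3.000,5.421)
cell (4,1): code 0010 → (4.000,1.886)–(4.123,2.000)
cell (4,2): code 0011 → (4.123,2.000)–(4.729,3.000)
cell (4,3): code 0011 → (4.729,3.000)–(4.691,4.000)
cell (4,4): code 0001 → (4.691,4.000)–(4.000,4.948)
total: 16 segments, chained into 1 closed loop(s), length Σ = 12.199584

segments=16 loops=1 length=12.200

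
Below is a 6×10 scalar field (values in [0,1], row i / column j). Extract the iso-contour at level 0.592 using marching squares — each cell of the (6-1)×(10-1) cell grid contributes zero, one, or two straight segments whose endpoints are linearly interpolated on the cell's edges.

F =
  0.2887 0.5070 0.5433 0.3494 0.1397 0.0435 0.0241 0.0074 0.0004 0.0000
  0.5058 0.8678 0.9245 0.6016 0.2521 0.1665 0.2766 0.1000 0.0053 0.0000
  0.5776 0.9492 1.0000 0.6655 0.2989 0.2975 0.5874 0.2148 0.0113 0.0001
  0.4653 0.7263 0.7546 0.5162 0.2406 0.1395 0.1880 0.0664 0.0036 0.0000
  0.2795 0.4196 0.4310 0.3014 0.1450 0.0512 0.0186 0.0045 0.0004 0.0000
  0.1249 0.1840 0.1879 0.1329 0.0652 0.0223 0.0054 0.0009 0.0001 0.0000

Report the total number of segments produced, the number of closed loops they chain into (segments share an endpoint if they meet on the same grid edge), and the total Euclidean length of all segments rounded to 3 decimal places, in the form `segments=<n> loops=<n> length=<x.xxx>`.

cell (0,0): code 0100 → (0.236,1.000)–(1.000,0.238)
cell (0,1): code 1100 → (0.128,2.000)–(0.236,1.000)
cell (0,2): code 1100 → (0.962,3.000)–(0.128,2.000)
cell (0,3): code 1000 → (1.000,3.027)–(0.962,3.000)
cell (1,0): code 0110 → (1.000,0.238)–(2.000,0.039)
cell (1,3): code 1001 → (2.000,3.200)–(1.000,3.027)
cell (2,0): code 0110 → (2.000,0.039)–(3.000,0.485)
cell (2,2): code 1011 → (3.000,2.682)–(2.492,3.000)
cell (2,3): code 0001 → (2.492,3.000)–(2.000,3.200)
cell (3,0): code 0010 → (3.000,0.485)–(3.438,1.000)
cell (3,1): code 0011 → (3.438,1.000)–(3.502,2.000)
cell (3,2): code 0001 → (3.502,2.000)–(3.000,2.682)
total: 12 segments, chained into 1 closed loop(s), length Σ = 10.219510

segments=12 loops=1 length=10.220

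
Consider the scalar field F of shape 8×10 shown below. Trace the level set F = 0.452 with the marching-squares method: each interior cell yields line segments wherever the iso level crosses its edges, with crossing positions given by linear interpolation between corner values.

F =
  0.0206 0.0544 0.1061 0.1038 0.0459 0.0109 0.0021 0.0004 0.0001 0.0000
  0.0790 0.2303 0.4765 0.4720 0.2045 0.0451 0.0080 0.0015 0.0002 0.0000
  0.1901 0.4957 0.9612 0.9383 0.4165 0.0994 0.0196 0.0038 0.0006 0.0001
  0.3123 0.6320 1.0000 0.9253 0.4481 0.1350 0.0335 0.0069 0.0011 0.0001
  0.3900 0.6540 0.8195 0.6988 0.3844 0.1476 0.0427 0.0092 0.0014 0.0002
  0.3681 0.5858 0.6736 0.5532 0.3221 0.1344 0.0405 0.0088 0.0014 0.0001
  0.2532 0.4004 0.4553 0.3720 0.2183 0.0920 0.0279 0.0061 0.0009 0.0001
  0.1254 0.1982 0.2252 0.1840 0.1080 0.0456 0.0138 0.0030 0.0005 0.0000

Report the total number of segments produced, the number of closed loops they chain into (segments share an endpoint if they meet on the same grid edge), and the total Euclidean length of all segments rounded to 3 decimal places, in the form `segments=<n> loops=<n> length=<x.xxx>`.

cell (0,1): code 0100 → (0.934,2.000)–(1.000,1.900)
cell (0,2): code 1100 → (0.946,3.000)–(0.934,2.000)
cell (0,3): code 1000 → (1.000,3.075)–(0.946,3.000)
cell (1,0): code 0100 → (1.835,1.000)–(2.000,0.857)
cell (1,1): code 1110 → (1.000,1.900)–(1.835,1.000)
cell (1,3): code 1001 → (2.000,3.932)–(1.000,3.075)
cell (2,0): code 0110 → (2.000,0.857)–(3.000,0.437)
cell (2,3): code 1001 → (3.000,3.992)–(2.000,3.932)
cell (3,0): code 0110 → (3.000,0.437)–(4.000,0.235)
cell (3,3): code 1001 → (4.000,3.785)–(3.000,3.992)
cell (4,0): code 0110 → (4.000,0.235)–(5.000,0.385)
cell (4,3): code 1001 → (5.000,3.438)–(4.000,3.785)
cell (5,0): code 0010 → (5.000,0.385)–(5.722,1.000)
cell (5,1): code 0111 → (5.722,1.000)–(6.000,1.940)
cell (5,2): code 1011 → (6.000,2.040)–(5.558,3.000)
cell (5,3): code 0001 → (5.558,3.000)–(5.000,3.438)
cell (6,1): code 0010 → (6.000,1.940)–(6.014,2.000)
cell (6,2): code 0001 → (6.014,2.000)–(6.000,2.040)
total: 18 segments, chained into 1 closed loop(s), length Σ = 13.971855

segments=18 loops=1 length=13.972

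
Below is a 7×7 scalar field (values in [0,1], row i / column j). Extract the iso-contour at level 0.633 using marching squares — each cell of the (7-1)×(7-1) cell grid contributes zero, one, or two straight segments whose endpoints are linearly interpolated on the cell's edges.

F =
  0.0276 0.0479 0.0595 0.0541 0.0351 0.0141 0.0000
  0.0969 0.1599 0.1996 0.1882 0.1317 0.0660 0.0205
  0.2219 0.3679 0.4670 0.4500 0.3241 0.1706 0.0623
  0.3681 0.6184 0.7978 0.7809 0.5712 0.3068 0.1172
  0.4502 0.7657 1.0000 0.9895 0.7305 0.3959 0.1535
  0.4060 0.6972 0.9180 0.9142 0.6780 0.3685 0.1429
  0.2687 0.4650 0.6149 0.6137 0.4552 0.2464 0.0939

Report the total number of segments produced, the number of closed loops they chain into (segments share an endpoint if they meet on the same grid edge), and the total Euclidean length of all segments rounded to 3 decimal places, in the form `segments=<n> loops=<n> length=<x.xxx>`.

cell (2,1): code 0100 → (2.502,2.000)–(3.000,1.081)
cell (2,2): code 1100 → (2.553,3.000)–(2.502,2.000)
cell (2,3): code 1000 → (3.000,3.705)–(2.553,3.000)
cell (3,0): code 0100 → (3.099,1.000)–(4.000,0.579)
cell (3,1): code 1110 → (3.000,1.081)–(3.099,1.000)
cell (3,3): code 1101 → (3.388,4.000)–(3.000,3.705)
cell (3,4): code 1000 → (4.000,4.291)–(3.388,4.000)
cell (4,0): code 0110 → (4.000,0.579)–(5.000,0.780)
cell (4,4): code 1001 → (5.000,4.145)–(4.000,4.291)
cell (5,0): code 0010 → (5.000,0.780)–(5.276,1.000)
cell (5,1): code 0011 → (5.276,1.000)–(5.940,2.000)
cell (5,2): code 0011 → (5.940,2.000)–(5.936,3.000)
cell (5,3): code 0011 → (5.936,3.000)–(5.202,4.000)
cell (5,4): code 0001 → (5.202,4.000)–(5.000,4.145)
total: 14 segments, chained into 1 closed loop(s), length Σ = 11.242403

segments=14 loops=1 length=11.242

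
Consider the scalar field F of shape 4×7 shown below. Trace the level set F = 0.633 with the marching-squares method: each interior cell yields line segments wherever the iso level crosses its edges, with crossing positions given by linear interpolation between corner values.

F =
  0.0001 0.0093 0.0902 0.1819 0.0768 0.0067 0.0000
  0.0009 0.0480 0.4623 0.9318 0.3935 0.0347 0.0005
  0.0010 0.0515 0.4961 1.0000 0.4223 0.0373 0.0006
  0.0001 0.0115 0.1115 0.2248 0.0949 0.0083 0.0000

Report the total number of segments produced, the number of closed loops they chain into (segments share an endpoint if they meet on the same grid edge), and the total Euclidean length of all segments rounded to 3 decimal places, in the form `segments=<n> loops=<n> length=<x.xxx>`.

segments=6 loops=1 length=5.103

cell (0,2): code 0100 → (0.602,3.000)–(1.000,2.364)
cell (0,3): code 1000 → (1.000,3.555)–(0.602,3.000)
cell (1,2): code 0110 → (1.000,2.364)–(2.000,2.272)
cell (1,3): code 1001 → (2.000,3.635)–(1.000,3.555)
cell (2,2): code 0010 → (2.000,2.272)–(2.473,3.000)
cell (2,3): code 0001 → (2.473,3.000)–(2.000,3.635)
total: 6 segments, chained into 1 closed loop(s), length Σ = 5.102523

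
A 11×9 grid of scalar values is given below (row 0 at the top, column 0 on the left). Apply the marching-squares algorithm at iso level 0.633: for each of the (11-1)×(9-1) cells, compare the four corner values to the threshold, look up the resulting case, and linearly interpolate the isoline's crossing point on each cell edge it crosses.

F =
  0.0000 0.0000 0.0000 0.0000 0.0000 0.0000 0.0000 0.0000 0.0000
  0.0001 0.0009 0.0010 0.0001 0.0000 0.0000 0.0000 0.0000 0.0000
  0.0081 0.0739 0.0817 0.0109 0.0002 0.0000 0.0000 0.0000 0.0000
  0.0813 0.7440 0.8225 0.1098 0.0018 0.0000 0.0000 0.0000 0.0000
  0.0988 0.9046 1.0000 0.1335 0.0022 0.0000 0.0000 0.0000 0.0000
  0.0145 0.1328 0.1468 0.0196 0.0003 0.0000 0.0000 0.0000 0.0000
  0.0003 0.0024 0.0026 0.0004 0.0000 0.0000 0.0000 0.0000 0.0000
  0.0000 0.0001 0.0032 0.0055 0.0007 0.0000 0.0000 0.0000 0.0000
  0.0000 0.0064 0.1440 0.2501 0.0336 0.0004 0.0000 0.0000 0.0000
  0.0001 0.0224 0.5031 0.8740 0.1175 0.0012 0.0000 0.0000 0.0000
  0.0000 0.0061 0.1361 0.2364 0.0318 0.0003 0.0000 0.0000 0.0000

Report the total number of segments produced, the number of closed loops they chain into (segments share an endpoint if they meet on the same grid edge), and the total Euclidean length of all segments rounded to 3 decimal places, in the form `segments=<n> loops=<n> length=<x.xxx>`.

cell (2,0): code 0100 → (2.834,1.000)–(3.000,0.833)
cell (2,1): code 1100 → (2.744,2.000)–(2.834,1.000)
cell (2,2): code 1000 → (3.000,2.266)–(2.744,2.000)
cell (3,0): code 0110 → (3.000,0.833)–(4.000,0.663)
cell (3,2): code 1001 → (4.000,2.424)–(3.000,2.266)
cell (4,0): code 0010 → (4.000,0.663)–(4.352,1.000)
cell (4,1): code 0011 → (4.352,1.000)–(4.430,2.000)
cell (4,2): code 0001 → (4.430,2.000)–(4.000,2.424)
cell (8,2): code 0100 → (8.614,3.000)–(9.000,2.350)
cell (8,3): code 1000 → (9.000,3.319)–(8.614,3.000)
cell (9,2): code 0010 → (9.000,2.350)–(9.378,3.000)
cell (9,3): code 0001 → (9.378,3.000)–(9.000,3.319)
total: 12 segments, chained into 2 closed loop(s), length Σ = 8.231876

segments=12 loops=2 length=8.232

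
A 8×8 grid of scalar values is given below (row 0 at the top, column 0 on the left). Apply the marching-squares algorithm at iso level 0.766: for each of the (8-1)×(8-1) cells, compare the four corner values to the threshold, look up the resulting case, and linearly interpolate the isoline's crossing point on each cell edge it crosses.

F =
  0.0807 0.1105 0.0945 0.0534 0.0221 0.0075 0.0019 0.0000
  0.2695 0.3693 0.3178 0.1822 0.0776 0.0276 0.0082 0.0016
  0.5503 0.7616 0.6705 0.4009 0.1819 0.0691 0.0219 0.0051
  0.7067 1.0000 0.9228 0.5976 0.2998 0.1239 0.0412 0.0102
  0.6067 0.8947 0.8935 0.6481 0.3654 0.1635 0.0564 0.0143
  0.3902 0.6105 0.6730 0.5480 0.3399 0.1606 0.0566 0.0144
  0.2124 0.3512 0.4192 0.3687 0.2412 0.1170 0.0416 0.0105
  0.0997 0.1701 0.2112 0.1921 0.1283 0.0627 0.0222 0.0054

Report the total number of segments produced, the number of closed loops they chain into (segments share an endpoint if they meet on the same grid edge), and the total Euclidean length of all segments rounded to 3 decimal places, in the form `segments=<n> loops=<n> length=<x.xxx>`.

segments=8 loops=1 length=7.596

cell (2,0): code 0100 → (2.018,1.000)–(3.000,0.202)
cell (2,1): code 1100 → (2.379,2.000)–(2.018,1.000)
cell (2,2): code 1000 → (3.000,2.482)–(2.379,2.000)
cell (3,0): code 0110 → (3.000,0.202)–(4.000,0.553)
cell (3,2): code 1001 → (4.000,2.520)–(3.000,2.482)
cell (4,0): code 0010 → (4.000,0.553)–(4.453,1.000)
cell (4,1): code 0011 → (4.453,1.000)–(4.578,2.000)
cell (4,2): code 0001 → (4.578,2.000)–(4.000,2.520)
total: 8 segments, chained into 1 closed loop(s), length Σ = 7.596225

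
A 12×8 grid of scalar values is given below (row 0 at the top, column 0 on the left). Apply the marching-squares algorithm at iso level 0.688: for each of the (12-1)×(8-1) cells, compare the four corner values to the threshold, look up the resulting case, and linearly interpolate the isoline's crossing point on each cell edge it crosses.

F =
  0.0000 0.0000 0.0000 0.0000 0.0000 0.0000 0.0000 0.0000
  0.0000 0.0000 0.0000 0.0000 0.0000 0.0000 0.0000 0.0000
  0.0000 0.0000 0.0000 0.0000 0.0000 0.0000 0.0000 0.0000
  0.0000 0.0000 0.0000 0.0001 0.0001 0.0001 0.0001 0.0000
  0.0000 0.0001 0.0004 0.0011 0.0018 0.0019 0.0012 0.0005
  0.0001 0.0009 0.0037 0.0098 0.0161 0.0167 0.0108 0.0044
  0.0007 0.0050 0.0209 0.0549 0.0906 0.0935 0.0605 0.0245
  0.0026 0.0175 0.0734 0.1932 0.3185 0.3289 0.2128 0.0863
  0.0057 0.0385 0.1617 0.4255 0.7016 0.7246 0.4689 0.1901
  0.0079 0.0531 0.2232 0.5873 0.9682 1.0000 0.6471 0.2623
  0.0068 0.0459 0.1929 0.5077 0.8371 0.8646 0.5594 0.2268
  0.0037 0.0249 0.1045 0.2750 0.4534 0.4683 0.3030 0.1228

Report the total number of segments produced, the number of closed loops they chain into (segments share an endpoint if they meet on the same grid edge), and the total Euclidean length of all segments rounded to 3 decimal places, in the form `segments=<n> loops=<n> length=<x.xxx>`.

segments=10 loops=1 length=8.104

cell (7,3): code 0100 → (7.965,4.000)–(8.000,3.951)
cell (7,4): code 1100 → (7.908,5.000)–(7.965,4.000)
cell (7,5): code 1000 → (8.000,5.143)–(7.908,5.000)
cell (8,3): code 0110 → (8.000,3.951)–(9.000,3.264)
cell (8,5): code 1001 → (9.000,5.884)–(8.000,5.143)
cell (9,3): code 0110 → (9.000,3.264)–(10.000,3.547)
cell (9,5): code 1001 → (10.000,5.579)–(9.000,5.884)
cell (10,3): code 0010 → (10.000,3.547)–(10.389,4.000)
cell (10,4): code 0011 → (10.389,4.000)–(10.446,5.000)
cell (10,5): code 0001 → (10.446,5.000)–(10.000,5.579)
total: 10 segments, chained into 1 closed loop(s), length Σ = 8.103661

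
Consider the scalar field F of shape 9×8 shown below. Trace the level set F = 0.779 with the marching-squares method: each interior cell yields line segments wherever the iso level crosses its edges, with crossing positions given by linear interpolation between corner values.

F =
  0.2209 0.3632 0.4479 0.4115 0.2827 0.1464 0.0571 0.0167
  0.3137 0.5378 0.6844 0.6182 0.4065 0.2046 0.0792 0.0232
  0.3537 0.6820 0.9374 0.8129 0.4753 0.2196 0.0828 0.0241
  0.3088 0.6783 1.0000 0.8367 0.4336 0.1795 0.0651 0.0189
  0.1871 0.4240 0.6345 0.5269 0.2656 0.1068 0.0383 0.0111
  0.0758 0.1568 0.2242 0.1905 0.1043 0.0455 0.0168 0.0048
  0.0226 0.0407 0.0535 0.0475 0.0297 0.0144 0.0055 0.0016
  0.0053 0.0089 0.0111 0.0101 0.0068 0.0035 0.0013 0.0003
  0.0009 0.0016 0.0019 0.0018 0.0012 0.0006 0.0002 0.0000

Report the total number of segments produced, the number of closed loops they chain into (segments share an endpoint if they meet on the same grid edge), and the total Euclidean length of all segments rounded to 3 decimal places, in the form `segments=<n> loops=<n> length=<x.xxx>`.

segments=8 loops=1 length=6.417

cell (1,1): code 0100 → (1.374,2.000)–(2.000,1.380)
cell (1,2): code 1100 → (1.826,3.000)–(1.374,2.000)
cell (1,3): code 1000 → (2.000,3.100)–(1.826,3.000)
cell (2,1): code 0110 → (2.000,1.380)–(3.000,1.313)
cell (2,3): code 1001 → (3.000,3.143)–(2.000,3.100)
cell (3,1): code 0010 → (3.000,1.313)–(3.605,2.000)
cell (3,2): code 0011 → (3.605,2.000)–(3.186,3.000)
cell (3,3): code 0001 → (3.186,3.000)–(3.000,3.143)
total: 8 segments, chained into 1 closed loop(s), length Σ = 6.416874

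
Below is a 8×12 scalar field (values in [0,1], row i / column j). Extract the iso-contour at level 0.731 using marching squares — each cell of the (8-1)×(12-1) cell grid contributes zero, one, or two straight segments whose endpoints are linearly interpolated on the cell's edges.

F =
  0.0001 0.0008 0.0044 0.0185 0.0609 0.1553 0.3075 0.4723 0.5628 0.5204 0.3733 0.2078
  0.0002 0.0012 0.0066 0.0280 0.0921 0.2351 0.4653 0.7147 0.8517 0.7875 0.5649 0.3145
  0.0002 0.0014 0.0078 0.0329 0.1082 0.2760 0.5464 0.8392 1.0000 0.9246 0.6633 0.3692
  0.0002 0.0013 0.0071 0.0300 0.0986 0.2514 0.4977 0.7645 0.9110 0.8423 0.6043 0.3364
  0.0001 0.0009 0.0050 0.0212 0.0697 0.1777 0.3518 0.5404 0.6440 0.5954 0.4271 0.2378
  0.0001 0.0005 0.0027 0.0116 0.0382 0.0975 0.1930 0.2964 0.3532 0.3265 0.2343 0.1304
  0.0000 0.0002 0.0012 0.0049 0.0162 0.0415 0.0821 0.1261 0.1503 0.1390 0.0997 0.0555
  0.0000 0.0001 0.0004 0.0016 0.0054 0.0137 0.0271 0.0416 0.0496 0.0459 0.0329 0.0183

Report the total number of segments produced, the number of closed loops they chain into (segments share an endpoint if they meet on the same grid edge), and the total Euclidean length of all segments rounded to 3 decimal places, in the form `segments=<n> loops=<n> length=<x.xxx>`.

segments=12 loops=1 length=9.625

cell (0,7): code 0100 → (0.582,8.000)–(1.000,7.119)
cell (0,8): code 1100 → (0.788,9.000)–(0.582,8.000)
cell (0,9): code 1000 → (1.000,9.254)–(0.788,9.000)
cell (1,6): code 0100 → (1.131,7.000)–(2.000,6.630)
cell (1,7): code 1110 → (1.000,7.119)–(1.131,7.000)
cell (1,9): code 1001 → (2.000,9.741)–(1.000,9.254)
cell (2,6): code 0110 → (2.000,6.630)–(3.000,6.874)
cell (2,9): code 1001 → (3.000,9.468)–(2.000,9.741)
cell (3,6): code 0010 → (3.000,6.874)–(3.149,7.000)
cell (3,7): code 0011 → (3.149,7.000)–(3.674,8.000)
cell (3,8): code 0011 → (3.674,8.000)–(3.451,9.000)
cell (3,9): code 0001 → (3.451,9.000)–(3.000,9.468)
total: 12 segments, chained into 1 closed loop(s), length Σ = 9.624817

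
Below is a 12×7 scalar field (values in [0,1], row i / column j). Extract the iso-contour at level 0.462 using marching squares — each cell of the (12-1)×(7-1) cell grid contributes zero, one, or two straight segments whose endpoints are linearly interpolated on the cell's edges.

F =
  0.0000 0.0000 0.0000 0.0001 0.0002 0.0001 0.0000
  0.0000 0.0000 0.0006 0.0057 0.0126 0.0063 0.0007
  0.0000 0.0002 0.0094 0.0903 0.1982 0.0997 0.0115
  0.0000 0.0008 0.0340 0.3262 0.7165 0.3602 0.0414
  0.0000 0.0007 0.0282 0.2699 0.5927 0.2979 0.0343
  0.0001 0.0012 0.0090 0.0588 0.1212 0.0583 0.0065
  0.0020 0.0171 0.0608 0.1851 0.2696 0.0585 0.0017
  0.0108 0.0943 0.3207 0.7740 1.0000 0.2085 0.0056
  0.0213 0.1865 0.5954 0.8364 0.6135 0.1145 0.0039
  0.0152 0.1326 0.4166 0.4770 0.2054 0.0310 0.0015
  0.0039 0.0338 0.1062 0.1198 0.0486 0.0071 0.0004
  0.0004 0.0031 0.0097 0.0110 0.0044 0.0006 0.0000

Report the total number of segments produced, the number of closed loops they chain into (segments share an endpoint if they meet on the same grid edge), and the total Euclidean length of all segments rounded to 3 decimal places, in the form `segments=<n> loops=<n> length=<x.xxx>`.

segments=18 loops=2 length=13.453

cell (2,3): code 0100 → (2.509,4.000)–(3.000,3.348)
cell (2,4): code 1000 → (3.000,4.714)–(2.509,4.000)
cell (3,3): code 0110 → (3.000,3.348)–(4.000,3.595)
cell (3,4): code 1001 → (4.000,4.443)–(3.000,4.714)
cell (4,3): code 0010 → (4.000,3.595)–(4.277,4.000)
cell (4,4): code 0001 → (4.277,4.000)–(4.000,4.443)
cell (6,2): code 0100 → (6.470,3.000)–(7.000,2.312)
cell (6,3): code 1100 → (6.263,4.000)–(6.470,3.000)
cell (6,4): code 1000 → (7.000,4.680)–(6.263,4.000)
cell (7,1): code 0100 → (7.514,2.000)–(8.000,1.674)
cell (7,2): code 1110 → (7.000,2.312)–(7.514,2.000)
cell (7,4): code 1001 → (8.000,4.304)–(7.000,4.680)
cell (8,1): code 0010 → (8.000,1.674)–(8.746,2.000)
cell (8,2): code 0111 → (8.746,2.000)–(9.000,2.752)
cell (8,3): code 1011 → (9.000,3.055)–(8.371,4.000)
cell (8,4): code 0001 → (8.371,4.000)–(8.000,4.304)
cell (9,2): code 0010 → (9.000,2.752)–(9.042,3.000)
cell (9,3): code 0001 → (9.042,3.000)–(9.000,3.055)
total: 18 segments, chained into 2 closed loop(s), length Σ = 13.453046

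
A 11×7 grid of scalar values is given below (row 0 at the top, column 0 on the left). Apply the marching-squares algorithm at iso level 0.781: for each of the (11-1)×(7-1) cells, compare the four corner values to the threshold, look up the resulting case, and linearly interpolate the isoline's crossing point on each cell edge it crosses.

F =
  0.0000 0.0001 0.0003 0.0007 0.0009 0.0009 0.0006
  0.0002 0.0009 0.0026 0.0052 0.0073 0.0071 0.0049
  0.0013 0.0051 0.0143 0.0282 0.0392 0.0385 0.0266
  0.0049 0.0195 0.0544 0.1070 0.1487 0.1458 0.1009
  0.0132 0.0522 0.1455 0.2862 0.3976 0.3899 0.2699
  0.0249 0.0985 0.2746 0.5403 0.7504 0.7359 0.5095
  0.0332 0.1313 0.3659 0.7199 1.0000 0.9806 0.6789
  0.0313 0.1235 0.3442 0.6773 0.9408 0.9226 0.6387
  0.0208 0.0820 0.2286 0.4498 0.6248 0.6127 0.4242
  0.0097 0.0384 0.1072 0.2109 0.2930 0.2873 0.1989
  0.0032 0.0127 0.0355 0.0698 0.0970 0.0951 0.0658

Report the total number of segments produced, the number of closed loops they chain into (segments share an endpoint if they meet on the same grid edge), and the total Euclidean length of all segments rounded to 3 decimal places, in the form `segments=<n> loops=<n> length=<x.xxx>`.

cell (5,3): code 0100 → (5.123,4.000)–(6.000,3.218)
cell (5,4): code 1100 → (5.184,5.000)–(5.123,4.000)
cell (5,5): code 1000 → (6.000,5.662)–(5.184,5.000)
cell (6,3): code 0110 → (6.000,3.218)–(7.000,3.394)
cell (6,5): code 1001 → (7.000,5.499)–(6.000,5.662)
cell (7,3): code 0010 → (7.000,3.394)–(7.506,4.000)
cell (7,4): code 0011 → (7.506,4.000)–(7.457,5.000)
cell (7,5): code 0001 → (7.457,5.000)–(7.000,5.499)
total: 8 segments, chained into 1 closed loop(s), length Σ = 7.723060

segments=8 loops=1 length=7.723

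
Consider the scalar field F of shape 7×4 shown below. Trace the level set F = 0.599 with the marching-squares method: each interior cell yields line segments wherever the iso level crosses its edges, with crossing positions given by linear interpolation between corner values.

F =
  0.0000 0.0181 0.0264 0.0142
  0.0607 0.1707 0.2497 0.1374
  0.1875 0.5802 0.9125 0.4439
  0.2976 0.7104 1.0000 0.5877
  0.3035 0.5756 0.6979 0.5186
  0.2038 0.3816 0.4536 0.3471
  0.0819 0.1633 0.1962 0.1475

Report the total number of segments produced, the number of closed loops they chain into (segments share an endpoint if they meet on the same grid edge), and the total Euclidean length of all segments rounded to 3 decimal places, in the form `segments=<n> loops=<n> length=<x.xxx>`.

cell (1,1): code 0100 → (1.527,2.000)–(2.000,1.057)
cell (1,2): code 1000 → (2.000,2.669)–(1.527,2.000)
cell (2,0): code 0100 → (2.144,1.000)–(3.000,0.730)
cell (2,1): code 1110 → (2.000,1.057)–(2.144,1.000)
cell (2,2): code 1001 → (3.000,2.973)–(2.000,2.669)
cell (3,0): code 0010 → (3.000,0.730)–(3.826,1.000)
cell (3,1): code 0111 → (3.826,1.000)–(4.000,1.191)
cell (3,2): code 1001 → (4.000,2.552)–(3.000,2.973)
cell (4,1): code 0010 → (4.000,1.191)–(4.405,2.000)
cell (4,2): code 0001 → (4.405,2.000)–(4.000,2.552)
total: 10 segments, chained into 1 closed loop(s), length Σ = 7.773242

segments=10 loops=1 length=7.773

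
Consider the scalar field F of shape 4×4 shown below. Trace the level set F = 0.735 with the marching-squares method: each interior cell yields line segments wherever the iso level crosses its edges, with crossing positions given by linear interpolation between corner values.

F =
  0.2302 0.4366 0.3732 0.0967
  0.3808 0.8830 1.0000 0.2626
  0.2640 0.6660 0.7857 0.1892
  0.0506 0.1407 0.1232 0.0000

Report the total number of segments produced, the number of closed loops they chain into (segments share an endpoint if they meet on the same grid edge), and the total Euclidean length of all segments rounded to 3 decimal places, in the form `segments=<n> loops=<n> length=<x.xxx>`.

segments=8 loops=1 length=4.986

cell (0,0): code 0100 → (0.668,1.000)–(1.000,0.705)
cell (0,1): code 1100 → (0.577,2.000)–(0.668,1.000)
cell (0,2): code 1000 → (1.000,2.359)–(0.577,2.000)
cell (1,0): code 0010 → (1.000,0.705)–(1.682,1.000)
cell (1,1): code 0111 → (1.682,1.000)–(2.000,1.576)
cell (1,2): code 1001 → (2.000,2.085)–(1.000,2.359)
cell (2,1): code 0010 → (2.000,1.576)–(2.077,2.000)
cell (2,2): code 0001 → (2.077,2.000)–(2.000,2.085)
total: 8 segments, chained into 1 closed loop(s), length Σ = 4.985667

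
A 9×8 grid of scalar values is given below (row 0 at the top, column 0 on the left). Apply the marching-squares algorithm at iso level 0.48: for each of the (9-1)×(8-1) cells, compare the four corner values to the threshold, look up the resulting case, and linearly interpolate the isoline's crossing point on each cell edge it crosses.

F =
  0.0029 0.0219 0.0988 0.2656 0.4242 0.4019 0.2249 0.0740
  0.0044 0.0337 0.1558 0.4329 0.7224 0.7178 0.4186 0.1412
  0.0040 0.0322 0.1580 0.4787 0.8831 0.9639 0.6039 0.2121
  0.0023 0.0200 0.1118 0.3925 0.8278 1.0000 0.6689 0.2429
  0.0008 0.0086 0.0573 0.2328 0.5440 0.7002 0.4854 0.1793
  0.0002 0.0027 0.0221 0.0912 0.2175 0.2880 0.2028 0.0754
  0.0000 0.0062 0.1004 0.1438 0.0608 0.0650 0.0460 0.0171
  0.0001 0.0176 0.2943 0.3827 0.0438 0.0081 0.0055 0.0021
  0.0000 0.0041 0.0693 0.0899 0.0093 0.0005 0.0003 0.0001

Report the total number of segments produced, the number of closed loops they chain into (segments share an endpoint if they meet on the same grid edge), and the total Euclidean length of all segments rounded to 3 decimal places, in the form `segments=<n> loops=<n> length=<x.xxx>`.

cell (0,3): code 0100 → (0.187,4.000)–(1.000,3.163)
cell (0,4): code 1100 → (0.247,5.000)–(0.187,4.000)
cell (0,5): code 1000 → (1.000,5.795)–(0.247,5.000)
cell (1,3): code 0110 → (1.000,3.163)–(2.000,3.003)
cell (1,5): code 1101 → (1.331,6.000)–(1.000,5.795)
cell (1,6): code 1000 → (2.000,6.316)–(1.331,6.000)
cell (2,3): code 0110 → (2.000,3.003)–(3.000,3.201)
cell (2,6): code 1001 → (3.000,6.443)–(2.000,6.316)
cell (3,3): code 0110 → (3.000,3.201)–(4.000,3.794)
cell (3,6): code 1001 → (4.000,6.018)–(3.000,6.443)
cell (4,3): code 0010 → (4.000,3.794)–(4.196,4.000)
cell (4,4): code 0011 → (4.196,4.000)–(4.534,5.000)
cell (4,5): code 0011 → (4.534,5.000)–(4.019,6.000)
cell (4,6): code 0001 → (4.019,6.000)–(4.000,6.018)
total: 14 segments, chained into 1 closed loop(s), length Σ = 12.173224

segments=14 loops=1 length=12.173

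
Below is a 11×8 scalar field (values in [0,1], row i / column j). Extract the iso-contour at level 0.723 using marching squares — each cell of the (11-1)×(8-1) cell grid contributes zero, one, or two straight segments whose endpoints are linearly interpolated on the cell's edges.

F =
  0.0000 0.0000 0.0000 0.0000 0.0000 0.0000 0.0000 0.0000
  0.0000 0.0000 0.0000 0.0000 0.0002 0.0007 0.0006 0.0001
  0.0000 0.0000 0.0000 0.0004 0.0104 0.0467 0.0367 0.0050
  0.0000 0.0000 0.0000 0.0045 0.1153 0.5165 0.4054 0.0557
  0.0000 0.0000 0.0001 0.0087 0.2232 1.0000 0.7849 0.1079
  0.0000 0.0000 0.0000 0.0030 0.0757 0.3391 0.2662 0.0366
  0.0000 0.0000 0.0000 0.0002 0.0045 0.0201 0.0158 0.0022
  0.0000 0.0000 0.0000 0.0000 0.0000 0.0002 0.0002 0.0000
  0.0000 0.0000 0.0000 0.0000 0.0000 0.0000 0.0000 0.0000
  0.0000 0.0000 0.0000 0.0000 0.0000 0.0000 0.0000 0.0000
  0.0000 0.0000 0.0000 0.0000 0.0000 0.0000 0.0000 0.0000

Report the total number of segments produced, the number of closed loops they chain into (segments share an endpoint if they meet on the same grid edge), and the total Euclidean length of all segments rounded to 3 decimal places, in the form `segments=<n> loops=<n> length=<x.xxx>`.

cell (3,4): code 0100 → (3.427,5.000)–(4.000,4.643)
cell (3,5): code 1100 → (3.837,6.000)–(3.427,5.000)
cell (3,6): code 1000 → (4.000,6.091)–(3.837,6.000)
cell (4,4): code 0010 → (4.000,4.643)–(4.419,5.000)
cell (4,5): code 0011 → (4.419,5.000)–(4.119,6.000)
cell (4,6): code 0001 → (4.119,6.000)–(4.000,6.091)
total: 6 segments, chained into 1 closed loop(s), length Σ = 3.687116

segments=6 loops=1 length=3.687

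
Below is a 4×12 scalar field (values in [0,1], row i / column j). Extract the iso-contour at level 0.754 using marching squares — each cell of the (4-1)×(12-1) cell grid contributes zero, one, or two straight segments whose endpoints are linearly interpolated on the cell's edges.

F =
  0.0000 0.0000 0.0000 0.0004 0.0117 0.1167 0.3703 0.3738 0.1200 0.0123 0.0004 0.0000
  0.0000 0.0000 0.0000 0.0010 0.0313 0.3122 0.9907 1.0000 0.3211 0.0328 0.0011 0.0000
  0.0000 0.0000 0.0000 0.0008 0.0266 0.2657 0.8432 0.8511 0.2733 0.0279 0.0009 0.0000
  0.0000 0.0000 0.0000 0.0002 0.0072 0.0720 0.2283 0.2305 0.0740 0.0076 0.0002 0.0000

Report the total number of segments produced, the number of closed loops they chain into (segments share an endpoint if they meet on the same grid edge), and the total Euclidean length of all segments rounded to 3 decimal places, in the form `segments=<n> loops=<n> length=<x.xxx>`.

segments=8 loops=1 length=5.530

cell (0,5): code 0100 → (0.618,6.000)–(1.000,5.651)
cell (0,6): code 1100 → (0.607,7.000)–(0.618,6.000)
cell (0,7): code 1000 → (1.000,7.362)–(0.607,7.000)
cell (1,5): code 0110 → (1.000,5.651)–(2.000,5.846)
cell (1,7): code 1001 → (2.000,7.168)–(1.000,7.362)
cell (2,5): code 0010 → (2.000,5.846)–(2.145,6.000)
cell (2,6): code 0011 → (2.145,6.000)–(2.156,7.000)
cell (2,7): code 0001 → (2.156,7.000)–(2.000,7.168)
total: 8 segments, chained into 1 closed loop(s), length Σ = 5.530478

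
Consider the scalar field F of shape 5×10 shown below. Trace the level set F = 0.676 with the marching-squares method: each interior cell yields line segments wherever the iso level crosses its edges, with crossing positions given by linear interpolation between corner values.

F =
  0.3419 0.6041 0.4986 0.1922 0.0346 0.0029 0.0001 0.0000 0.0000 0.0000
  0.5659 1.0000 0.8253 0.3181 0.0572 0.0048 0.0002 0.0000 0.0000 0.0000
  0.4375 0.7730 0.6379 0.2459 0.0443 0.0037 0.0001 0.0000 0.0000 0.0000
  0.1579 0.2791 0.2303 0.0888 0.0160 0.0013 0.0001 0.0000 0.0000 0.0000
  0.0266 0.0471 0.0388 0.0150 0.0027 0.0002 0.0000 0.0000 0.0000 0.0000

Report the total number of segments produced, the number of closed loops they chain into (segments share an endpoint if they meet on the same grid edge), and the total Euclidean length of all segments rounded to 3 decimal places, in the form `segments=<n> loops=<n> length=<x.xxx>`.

cell (0,0): code 0100 → (0.182,1.000)–(1.000,0.254)
cell (0,1): code 1100 → (0.543,2.000)–(0.182,1.000)
cell (0,2): code 1000 → (1.000,2.294)–(0.543,2.000)
cell (1,0): code 0110 → (1.000,0.254)–(2.000,0.711)
cell (1,1): code 1011 → (2.000,1.718)–(1.797,2.000)
cell (1,2): code 0001 → (1.797,2.000)–(1.000,2.294)
cell (2,0): code 0010 → (2.000,0.711)–(2.196,1.000)
cell (2,1): code 0001 → (2.196,1.000)–(2.000,1.718)
total: 8 segments, chained into 1 closed loop(s), length Σ = 6.104967

segments=8 loops=1 length=6.105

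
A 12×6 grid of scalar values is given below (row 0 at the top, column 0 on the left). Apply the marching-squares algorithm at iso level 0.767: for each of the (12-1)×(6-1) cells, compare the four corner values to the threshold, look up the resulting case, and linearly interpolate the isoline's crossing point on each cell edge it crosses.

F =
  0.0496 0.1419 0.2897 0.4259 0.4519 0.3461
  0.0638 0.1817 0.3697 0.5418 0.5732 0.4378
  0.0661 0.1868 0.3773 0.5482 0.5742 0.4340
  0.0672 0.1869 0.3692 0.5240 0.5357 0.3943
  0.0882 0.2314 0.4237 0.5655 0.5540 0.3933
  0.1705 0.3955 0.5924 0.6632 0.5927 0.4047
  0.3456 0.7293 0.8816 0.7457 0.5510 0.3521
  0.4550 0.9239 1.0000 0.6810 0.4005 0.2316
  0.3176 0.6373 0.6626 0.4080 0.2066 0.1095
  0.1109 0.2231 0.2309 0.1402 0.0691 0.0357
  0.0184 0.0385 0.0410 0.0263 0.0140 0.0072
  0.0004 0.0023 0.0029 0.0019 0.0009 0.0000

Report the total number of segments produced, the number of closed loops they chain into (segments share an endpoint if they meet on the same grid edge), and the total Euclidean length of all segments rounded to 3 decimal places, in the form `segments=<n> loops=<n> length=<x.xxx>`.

cell (5,1): code 0100 → (5.604,2.000)–(6.000,1.248)
cell (5,2): code 1000 → (6.000,2.843)–(5.604,2.000)
cell (6,0): code 0100 → (6.194,1.000)–(7.000,0.665)
cell (6,1): code 1110 → (6.000,1.248)–(6.194,1.000)
cell (6,2): code 1001 → (7.000,2.730)–(6.000,2.843)
cell (7,0): code 0010 → (7.000,0.665)–(7.547,1.000)
cell (7,1): code 0011 → (7.547,1.000)–(7.691,2.000)
cell (7,2): code 0001 → (7.691,2.000)–(7.000,2.730)
total: 8 segments, chained into 1 closed loop(s), length Σ = 6.632776

segments=8 loops=1 length=6.633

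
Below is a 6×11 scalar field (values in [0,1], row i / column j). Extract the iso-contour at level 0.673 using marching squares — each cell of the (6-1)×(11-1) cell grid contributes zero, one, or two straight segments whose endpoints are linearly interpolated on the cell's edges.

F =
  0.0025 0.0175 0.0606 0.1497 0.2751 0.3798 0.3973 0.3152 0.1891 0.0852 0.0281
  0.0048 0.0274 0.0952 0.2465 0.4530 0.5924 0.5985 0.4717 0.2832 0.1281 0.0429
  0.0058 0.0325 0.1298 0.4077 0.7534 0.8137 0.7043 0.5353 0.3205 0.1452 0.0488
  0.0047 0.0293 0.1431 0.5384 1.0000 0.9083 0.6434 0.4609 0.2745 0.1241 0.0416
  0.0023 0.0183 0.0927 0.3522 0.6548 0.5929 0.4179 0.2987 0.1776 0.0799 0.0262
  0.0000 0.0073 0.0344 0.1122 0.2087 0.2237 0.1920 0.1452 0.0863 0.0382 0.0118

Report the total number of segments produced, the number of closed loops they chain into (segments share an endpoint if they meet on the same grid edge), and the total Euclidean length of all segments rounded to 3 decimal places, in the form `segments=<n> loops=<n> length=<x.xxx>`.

cell (1,3): code 0100 → (1.732,4.000)–(2.000,3.767)
cell (1,4): code 1100 → (1.364,5.000)–(1.732,4.000)
cell (1,5): code 1100 → (1.704,6.000)–(1.364,5.000)
cell (1,6): code 1000 → (2.000,6.185)–(1.704,6.000)
cell (2,3): code 0110 → (2.000,3.767)–(3.000,3.292)
cell (2,5): code 1011 → (3.000,5.888)–(2.514,6.000)
cell (2,6): code 0001 → (2.514,6.000)–(2.000,6.185)
cell (3,3): code 0010 → (3.000,3.292)–(3.947,4.000)
cell (3,4): code 0011 → (3.947,4.000)–(3.746,5.000)
cell (3,5): code 0001 → (3.746,5.000)–(3.000,5.888)
total: 10 segments, chained into 1 closed loop(s), length Σ = 8.340794

segments=10 loops=1 length=8.341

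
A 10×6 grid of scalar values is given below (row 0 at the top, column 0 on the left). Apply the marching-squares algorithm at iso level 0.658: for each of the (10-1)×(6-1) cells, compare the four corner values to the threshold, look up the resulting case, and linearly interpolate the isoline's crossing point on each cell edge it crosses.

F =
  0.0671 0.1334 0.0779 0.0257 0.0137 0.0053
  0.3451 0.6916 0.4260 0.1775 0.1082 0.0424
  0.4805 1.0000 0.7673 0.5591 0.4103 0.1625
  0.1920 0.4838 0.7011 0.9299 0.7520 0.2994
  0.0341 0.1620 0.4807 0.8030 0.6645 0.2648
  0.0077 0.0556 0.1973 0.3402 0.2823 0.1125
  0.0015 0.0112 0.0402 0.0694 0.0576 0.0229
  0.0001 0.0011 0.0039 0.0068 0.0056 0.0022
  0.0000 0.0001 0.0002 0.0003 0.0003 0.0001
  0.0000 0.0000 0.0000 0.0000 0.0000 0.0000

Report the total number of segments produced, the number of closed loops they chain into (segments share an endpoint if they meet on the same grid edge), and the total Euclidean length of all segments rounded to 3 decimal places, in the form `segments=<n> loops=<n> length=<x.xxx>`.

cell (0,0): code 0100 → (0.940,1.000)–(1.000,0.903)
cell (0,1): code 1000 → (1.000,1.127)–(0.940,1.000)
cell (1,0): code 0110 → (1.000,0.903)–(2.000,0.342)
cell (1,1): code 1101 → (1.680,2.000)–(1.000,1.127)
cell (1,2): code 1000 → (2.000,2.525)–(1.680,2.000)
cell (2,0): code 0010 → (2.000,0.342)–(2.663,1.000)
cell (2,1): code 0111 → (2.663,1.000)–(3.000,1.802)
cell (2,2): code 1101 → (2.267,3.000)–(2.000,2.525)
cell (2,3): code 1100 → (2.725,4.000)–(2.267,3.000)
cell (2,4): code 1000 → (3.000,4.208)–(2.725,4.000)
cell (3,1): code 0010 → (3.000,1.802)–(3.196,2.000)
cell (3,2): code 0111 → (3.196,2.000)–(4.000,2.550)
cell (3,4): code 1001 → (4.000,4.016)–(3.000,4.208)
cell (4,2): code 0010 → (4.000,2.550)–(4.313,3.000)
cell (4,3): code 0011 → (4.313,3.000)–(4.017,4.000)
cell (4,4): code 0001 → (4.017,4.000)–(4.000,4.016)
total: 16 segments, chained into 1 closed loop(s), length Σ = 10.802000

segments=16 loops=1 length=10.802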